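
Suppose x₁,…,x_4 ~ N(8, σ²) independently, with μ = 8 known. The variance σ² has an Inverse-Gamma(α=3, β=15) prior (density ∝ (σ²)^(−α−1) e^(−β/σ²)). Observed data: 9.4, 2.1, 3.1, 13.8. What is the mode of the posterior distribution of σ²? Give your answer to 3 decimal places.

Sum of squared deviations about the known mean: SS = (9.4−8)² + (2.1−8)² + (3.1−8)² + (13.8−8)² = 94.42.
The Normal likelihood contributes (σ²)^(−n/2) exp(−SS/(2σ²)), so the posterior is Inverse-Gamma(α + n/2, β + SS/2) = Inverse-Gamma(5, 62.21).
The mode of Inverse-Gamma(a, b) is b/(a+1) = 62.21/6 ≈ 10.368.

σ̂²_MAP = 10.368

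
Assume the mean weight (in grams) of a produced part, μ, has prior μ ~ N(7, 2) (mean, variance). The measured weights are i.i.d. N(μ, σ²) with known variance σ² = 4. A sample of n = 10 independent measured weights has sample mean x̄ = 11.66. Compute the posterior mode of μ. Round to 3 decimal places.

μ̂_MAP = 10.883

n = 10, x̄ = 11.66.
For a Normal prior and Normal likelihood with known variance, the posterior is Normal; its mode equals its mean, the precision-weighted average.
Prior precision 1/σ₀² = 1/2 = 0.5; data precision n/σ² = 10/4 = 2.5.
μ̂ = (0.5·7 + 2.5·11.66) / (0.5 + 2.5) = 32.65/3 = 653/60 ≈ 10.883.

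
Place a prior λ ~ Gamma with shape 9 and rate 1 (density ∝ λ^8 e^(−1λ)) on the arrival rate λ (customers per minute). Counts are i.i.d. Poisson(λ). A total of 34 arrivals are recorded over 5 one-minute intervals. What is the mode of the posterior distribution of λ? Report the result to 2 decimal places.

λ̂_MAP = 7.00

Σxᵢ = 34, n = 5.
Posterior ∝ λ^8e^(−1λ) · λ^34e^(−5λ) = λ^42e^(−6λ), i.e. Gamma(shape=43, rate=6).
The mode of a Gamma(a, b) with a ≥ 1 (shape–rate) is (a−1)/b = 42/6 ≈ 7.00.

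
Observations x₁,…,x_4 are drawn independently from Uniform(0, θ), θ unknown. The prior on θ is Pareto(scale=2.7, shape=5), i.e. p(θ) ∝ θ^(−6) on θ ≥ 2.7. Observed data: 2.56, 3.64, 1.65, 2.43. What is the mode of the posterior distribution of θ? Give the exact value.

The Uniform(0, θ) likelihood is θ^(−n) for θ ≥ max(xᵢ), zero otherwise. Here max(xᵢ) = 3.64.
Posterior ∝ θ^(−6) · θ^(−4) = θ^(−10) on θ ≥ max(2.7, 3.64) = 3.64.
This density is strictly decreasing in θ, so the posterior mode lies at the lower boundary of the support.

θ̂_MAP = 3.64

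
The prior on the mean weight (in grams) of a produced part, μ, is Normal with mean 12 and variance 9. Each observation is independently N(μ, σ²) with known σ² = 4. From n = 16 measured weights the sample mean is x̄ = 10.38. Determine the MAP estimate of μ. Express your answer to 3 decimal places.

μ̂_MAP = 10.424

n = 16, x̄ = 10.38.
For a Normal prior and Normal likelihood with known variance, the posterior is Normal; its mode equals its mean, the precision-weighted average.
Prior precision 1/σ₀² = 1/9; data precision n/σ² = 16/4 = 4.
μ̂ = ((1/9)·12 + 4·10.38) / (1/9 + 4) = (3214/75)/(37/9) = 9642/925 ≈ 10.424.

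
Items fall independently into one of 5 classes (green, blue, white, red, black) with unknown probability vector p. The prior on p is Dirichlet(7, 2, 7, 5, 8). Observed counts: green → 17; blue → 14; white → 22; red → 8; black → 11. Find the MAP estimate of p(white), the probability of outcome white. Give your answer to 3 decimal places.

MAP estimate of p(white) = 0.292

The posterior is Dirichlet(αᵢ + nᵢ) = Dirichlet(24, 16, 29, 13, 19).
For a Dirichlet(a₁,…,a_K) with all aᵢ > 1, the mode has j-th component (aⱼ − 1)/(Σaᵢ − K).
Here Σaᵢ = 101 and K = 5, so p(white) = (29 − 1)/(101 − 5) = 28/96 ≈ 0.292.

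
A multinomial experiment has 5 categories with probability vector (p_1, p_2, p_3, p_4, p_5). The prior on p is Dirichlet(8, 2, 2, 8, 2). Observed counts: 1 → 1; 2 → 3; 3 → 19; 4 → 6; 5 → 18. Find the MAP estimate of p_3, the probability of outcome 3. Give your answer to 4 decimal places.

MAP estimate: 0.3125

The posterior is Dirichlet(αᵢ + nᵢ) = Dirichlet(9, 5, 21, 14, 20).
For a Dirichlet(a₁,…,a_K) with all aᵢ > 1, the mode has j-th component (aⱼ − 1)/(Σaᵢ − K).
Here Σaᵢ = 69 and K = 5, so p_3 = (21 − 1)/(69 − 5) = 20/64 ≈ 0.3125.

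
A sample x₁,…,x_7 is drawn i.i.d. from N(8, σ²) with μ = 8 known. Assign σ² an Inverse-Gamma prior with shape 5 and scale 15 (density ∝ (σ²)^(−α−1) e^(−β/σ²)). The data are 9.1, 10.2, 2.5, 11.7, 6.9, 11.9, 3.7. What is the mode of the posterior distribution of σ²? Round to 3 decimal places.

Sum of squared deviations about the known mean: SS = (9.1−8)² + (10.2−8)² + (2.5−8)² + (11.7−8)² + (6.9−8)² + (11.9−8)² + (3.7−8)² = 84.9.
The Normal likelihood contributes (σ²)^(−n/2) exp(−SS/(2σ²)), so the posterior is Inverse-Gamma(α + n/2, β + SS/2) = Inverse-Gamma(8.5, 57.45).
The mode of Inverse-Gamma(a, b) is b/(a+1) = 57.45/9.5 ≈ 6.047.

σ̂²_MAP = 6.047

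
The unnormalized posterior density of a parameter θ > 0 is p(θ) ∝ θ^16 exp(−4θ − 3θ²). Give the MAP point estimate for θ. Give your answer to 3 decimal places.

ℓ'(θ) = 16/θ − 4 − 6θ. Setting this to zero and multiplying by θ: 6θ² + 4θ − 16 = 0.
θ = (−4 + √(4² + 4·6·16)) / (2·6) = (−4 + √400) / 12 = (−4 + 20)/12 = 4/3.
ℓ''(θ) = −16/θ² − 6 < 0, confirming a maximum.

θ̂_MAP = 1.333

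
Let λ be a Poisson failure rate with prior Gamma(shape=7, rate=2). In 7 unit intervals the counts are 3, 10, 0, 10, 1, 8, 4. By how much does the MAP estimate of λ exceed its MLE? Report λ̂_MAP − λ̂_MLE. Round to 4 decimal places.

MAP − MLE = -0.4762

Σxᵢ = 36. Posterior is Gamma(43, 9); MAP = (43−1)/9 = 42/9 ≈ 4.66667.
MLE = x̄ = 36/7 ≈ 5.14286.
Difference = 42/9 − 36/7 = -10/21 ≈ -0.4762.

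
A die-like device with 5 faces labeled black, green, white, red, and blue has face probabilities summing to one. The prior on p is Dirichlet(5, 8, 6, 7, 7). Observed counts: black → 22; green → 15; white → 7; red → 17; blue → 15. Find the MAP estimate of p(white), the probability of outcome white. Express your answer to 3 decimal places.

The posterior is Dirichlet(αᵢ + nᵢ) = Dirichlet(27, 23, 13, 24, 22).
For a Dirichlet(a₁,…,a_K) with all aᵢ > 1, the mode has j-th component (aⱼ − 1)/(Σaᵢ − K).
Here Σaᵢ = 109 and K = 5, so p(white) = (13 − 1)/(109 − 5) = 12/104 ≈ 0.115.

MAP estimate of p(white) = 0.115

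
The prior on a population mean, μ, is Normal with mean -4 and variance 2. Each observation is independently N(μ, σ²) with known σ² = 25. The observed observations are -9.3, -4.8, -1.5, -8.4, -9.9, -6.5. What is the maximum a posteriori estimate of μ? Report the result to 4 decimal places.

n = 6; x̄ = ((-9.3) + (-4.8) + (-1.5) + (-8.4) + (-9.9) + (-6.5))/6 = -40.4/6 = -101/15 ≈ -6.7333.
For a Normal prior and Normal likelihood with known variance, the posterior is Normal; its mode equals its mean, the precision-weighted average.
Prior precision 1/σ₀² = 1/2 = 0.5; data precision n/σ² = 6/25 = 0.24.
μ̂ = (0.5·(-4) + 0.24·(-101/15)) / (0.5 + 0.24) = (-3.616)/0.74 = -904/185 ≈ -4.8865.

μ̂_MAP = -4.8865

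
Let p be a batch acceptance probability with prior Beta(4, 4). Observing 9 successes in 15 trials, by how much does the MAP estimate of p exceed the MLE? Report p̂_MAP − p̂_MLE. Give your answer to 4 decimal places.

MAP − MLE = -0.0286

Posterior is Beta(13, 10); MAP = (13−1)/(23−2) = 12/21 ≈ 0.57143.
MLE ignores the prior: p̂_MLE = k/n = 9/15 ≈ 0.60000.
Difference = 12/21 − 9/15 = -1/35 ≈ -0.0286.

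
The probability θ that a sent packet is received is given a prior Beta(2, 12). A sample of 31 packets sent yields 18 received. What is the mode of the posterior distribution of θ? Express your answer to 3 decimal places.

Prior: Beta(2, 12).
Data: 18 successes in 31 trials. The binomial likelihood contributes θ^18(1−θ)^13, so the posterior is Beta(2+18, 12+13) = Beta(20, 25).
For Beta(a, b) with a, b > 1 the mode is (a−1)/(a+b−2) = 19/43 ≈ 0.442.

θ̂_MAP = 0.442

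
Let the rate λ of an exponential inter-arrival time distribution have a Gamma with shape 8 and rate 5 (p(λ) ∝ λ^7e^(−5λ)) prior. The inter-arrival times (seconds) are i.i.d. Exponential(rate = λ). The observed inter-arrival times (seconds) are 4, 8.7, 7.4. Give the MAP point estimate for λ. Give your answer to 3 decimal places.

λ̂_MAP = 0.398

The Exponential(rate=λ) likelihood is ∝ λ^n e^(−λΣtᵢ). Here n = 3 and Σtᵢ = 4 + 8.7 + 7.4 = 20.1.
Posterior ∝ λ^7e^(−5λ) · λ^3e^(−20.1λ) = λ^10e^(−25.1λ), i.e. Gamma(11, 25.1).
Mode = (a−1)/b = 10/25.1 ≈ 0.398.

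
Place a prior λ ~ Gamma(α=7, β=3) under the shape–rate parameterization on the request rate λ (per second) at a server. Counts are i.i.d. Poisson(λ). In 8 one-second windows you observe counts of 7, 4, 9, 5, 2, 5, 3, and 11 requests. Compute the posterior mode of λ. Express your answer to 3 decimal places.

Σxᵢ = 7+4+9+5+2+5+3+11 = 46, with n = 8.
Posterior ∝ λ^6e^(−3λ) · λ^46e^(−8λ) = λ^52e^(−11λ), i.e. Gamma(shape=53, rate=11).
The mode of a Gamma(a, b) with a ≥ 1 (shape–rate) is (a−1)/b = 52/11 ≈ 4.727.

λ̂_MAP = 4.727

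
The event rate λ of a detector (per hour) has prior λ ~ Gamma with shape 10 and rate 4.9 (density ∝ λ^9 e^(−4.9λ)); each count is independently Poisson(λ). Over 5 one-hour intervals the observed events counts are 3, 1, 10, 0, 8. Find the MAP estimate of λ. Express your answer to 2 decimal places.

Σxᵢ = 3+1+10+0+8 = 22, with n = 5.
Posterior ∝ λ^9e^(−4.9λ) · λ^22e^(−5λ) = λ^31e^(−9.9λ), i.e. Gamma(shape=32, rate=9.9).
The mode of a Gamma(a, b) with a ≥ 1 (shape–rate) is (a−1)/b = 31/9.9 ≈ 3.13.

λ̂_MAP = 3.13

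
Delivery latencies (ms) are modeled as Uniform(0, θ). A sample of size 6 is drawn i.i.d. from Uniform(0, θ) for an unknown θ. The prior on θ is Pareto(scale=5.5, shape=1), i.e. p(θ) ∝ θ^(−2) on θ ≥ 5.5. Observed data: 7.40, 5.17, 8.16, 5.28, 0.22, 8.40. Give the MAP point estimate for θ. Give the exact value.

θ̂_MAP = 8.40

The Uniform(0, θ) likelihood is θ^(−n) for θ ≥ max(xᵢ), zero otherwise. Here max(xᵢ) = 8.40.
Posterior ∝ θ^(−2) · θ^(−6) = θ^(−8) on θ ≥ max(5.5, 8.40) = 8.40.
This density is strictly decreasing in θ, so the posterior mode lies at the lower boundary of the support.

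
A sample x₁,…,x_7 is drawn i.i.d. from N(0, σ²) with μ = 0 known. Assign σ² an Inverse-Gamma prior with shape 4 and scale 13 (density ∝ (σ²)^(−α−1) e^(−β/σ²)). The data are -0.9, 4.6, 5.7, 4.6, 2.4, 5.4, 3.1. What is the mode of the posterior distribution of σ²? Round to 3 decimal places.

Sum of squared deviations about the known mean: SS = (-0.9−0)² + (4.6−0)² + (5.7−0)² + (4.6−0)² + (2.4−0)² + (5.4−0)² + (3.1−0)² = 120.15.
The Normal likelihood contributes (σ²)^(−n/2) exp(−SS/(2σ²)), so the posterior is Inverse-Gamma(α + n/2, β + SS/2) = Inverse-Gamma(7.5, 73.075).
The mode of Inverse-Gamma(a, b) is b/(a+1) = 73.075/8.5 ≈ 8.597.

σ̂²_MAP = 8.597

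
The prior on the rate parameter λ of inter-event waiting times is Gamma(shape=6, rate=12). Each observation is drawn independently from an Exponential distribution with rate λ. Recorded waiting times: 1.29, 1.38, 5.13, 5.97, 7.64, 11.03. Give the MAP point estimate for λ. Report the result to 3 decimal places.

λ̂_MAP = 0.248

The Exponential(rate=λ) likelihood is ∝ λ^n e^(−λΣtᵢ). Here n = 6 and Σtᵢ = 1.29 + 1.38 + 5.13 + 5.97 + 7.64 + 11.03 = 32.44.
Posterior ∝ λ^5e^(−12λ) · λ^6e^(−32.44λ) = λ^11e^(−44.44λ), i.e. Gamma(12, 44.44).
Mode = (a−1)/b = 11/44.44 ≈ 0.248.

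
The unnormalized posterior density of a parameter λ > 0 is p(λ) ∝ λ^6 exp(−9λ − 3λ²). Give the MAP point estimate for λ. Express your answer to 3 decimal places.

ℓ'(λ) = 6/λ − 9 − 6λ. Setting this to zero and multiplying by λ: 6λ² + 9λ − 6 = 0.
λ = (−9 + √(9² + 4·6·6)) / (2·6) = (−9 + √225) / 12 = (−9 + 15)/12 = 1/2.
ℓ''(λ) = −6/λ² − 6 < 0, confirming a maximum.

λ̂_MAP = 0.500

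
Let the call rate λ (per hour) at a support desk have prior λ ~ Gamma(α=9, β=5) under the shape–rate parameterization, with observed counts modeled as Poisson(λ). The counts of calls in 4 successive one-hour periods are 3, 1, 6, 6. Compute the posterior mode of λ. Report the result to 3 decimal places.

λ̂_MAP = 2.667

Σxᵢ = 3+1+6+6 = 16, with n = 4.
Posterior ∝ λ^8e^(−5λ) · λ^16e^(−4λ) = λ^24e^(−9λ), i.e. Gamma(shape=25, rate=9).
The mode of a Gamma(a, b) with a ≥ 1 (shape–rate) is (a−1)/b = 24/9 ≈ 2.667.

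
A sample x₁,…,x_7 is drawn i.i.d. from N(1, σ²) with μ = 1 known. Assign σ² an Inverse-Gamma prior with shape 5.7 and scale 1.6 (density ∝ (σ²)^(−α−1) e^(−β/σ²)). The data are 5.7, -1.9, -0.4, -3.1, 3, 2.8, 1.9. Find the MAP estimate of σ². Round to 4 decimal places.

Sum of squared deviations about the known mean: SS = (5.7−1)² + (-1.9−1)² + (-0.4−1)² + (-3.1−1)² + (3−1)² + (2.8−1)² + (1.9−1)² = 57.32.
The Normal likelihood contributes (σ²)^(−n/2) exp(−SS/(2σ²)), so the posterior is Inverse-Gamma(α + n/2, β + SS/2) = Inverse-Gamma(9.2, 30.26).
The mode of Inverse-Gamma(a, b) is b/(a+1) = 30.26/10.2 ≈ 2.9667.

σ̂²_MAP = 2.9667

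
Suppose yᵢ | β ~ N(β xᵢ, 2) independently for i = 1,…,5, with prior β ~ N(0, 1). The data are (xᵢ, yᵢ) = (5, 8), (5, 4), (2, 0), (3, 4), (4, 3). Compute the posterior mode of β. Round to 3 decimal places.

log p(β | y) = −Σ(yᵢ − βxᵢ)²/(2·2) − β²/(2·1) + const.
Setting the derivative to zero: Σxᵢ(yᵢ − βxᵢ)/2 − β/1 = 0, so β = Σxᵢyᵢ / (Σxᵢ² + σ²/τ²).
Σxᵢyᵢ = 5·8 + 5·4 + 2·0 + 3·4 + 4·3 = 84; Σxᵢ² = 79; σ²/τ² = 2.
β̂_MAP = 84 / (79 + 2) = 84/81 ≈ 1.037.

β̂_MAP = 1.037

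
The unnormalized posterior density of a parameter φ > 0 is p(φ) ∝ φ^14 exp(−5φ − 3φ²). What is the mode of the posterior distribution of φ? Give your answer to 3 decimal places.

φ̂_MAP = 1.167

ℓ'(φ) = 14/φ − 5 − 6φ. Setting this to zero and multiplying by φ: 6φ² + 5φ − 14 = 0.
φ = (−5 + √(5² + 4·6·14)) / (2·6) = (−5 + √361) / 12 = (−5 + 19)/12 = 7/6.
ℓ''(φ) = −14/φ² − 6 < 0, confirming a maximum.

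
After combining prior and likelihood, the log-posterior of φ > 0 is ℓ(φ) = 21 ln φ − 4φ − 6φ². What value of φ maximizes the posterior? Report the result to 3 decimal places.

ℓ'(φ) = 21/φ − 4 − 12φ. Setting this to zero and multiplying by φ: 12φ² + 4φ − 21 = 0.
φ = (−4 + √(4² + 4·12·21)) / (2·12) = (−4 + √1024) / 24 = (−4 + 32)/24 = 7/6.
ℓ''(φ) = −21/φ² − 12 < 0, confirming a maximum.

φ̂_MAP = 1.167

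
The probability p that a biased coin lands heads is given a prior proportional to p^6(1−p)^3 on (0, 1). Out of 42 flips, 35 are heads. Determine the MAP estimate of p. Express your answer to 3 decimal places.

The prior density ∝ p^6(1−p)^3 is the kernel of Beta(7, 4).
Data: 35 successes in 42 trials. The binomial likelihood contributes p^35(1−p)^7, so the posterior is Beta(7+35, 4+7) = Beta(42, 11).
For Beta(a, b) with a, b > 1 the mode is (a−1)/(a+b−2) = 41/51 ≈ 0.804.

p̂_MAP = 0.804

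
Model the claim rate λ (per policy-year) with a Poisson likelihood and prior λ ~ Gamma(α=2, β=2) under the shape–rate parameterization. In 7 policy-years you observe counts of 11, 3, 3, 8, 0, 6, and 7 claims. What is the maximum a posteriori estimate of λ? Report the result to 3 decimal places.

λ̂_MAP = 4.333

Σxᵢ = 11+3+3+8+0+6+7 = 38, with n = 7.
Posterior ∝ λe^(−2λ) · λ^38e^(−7λ) = λ^39e^(−9λ), i.e. Gamma(shape=40, rate=9).
The mode of a Gamma(a, b) with a ≥ 1 (shape–rate) is (a−1)/b = 39/9 ≈ 4.333.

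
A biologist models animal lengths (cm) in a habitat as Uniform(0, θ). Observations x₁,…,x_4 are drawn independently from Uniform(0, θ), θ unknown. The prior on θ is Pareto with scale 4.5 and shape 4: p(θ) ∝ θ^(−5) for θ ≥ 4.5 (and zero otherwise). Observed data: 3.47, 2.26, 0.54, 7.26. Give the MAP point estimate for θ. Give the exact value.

The Uniform(0, θ) likelihood is θ^(−n) for θ ≥ max(xᵢ), zero otherwise. Here max(xᵢ) = 7.26.
Posterior ∝ θ^(−5) · θ^(−4) = θ^(−9) on θ ≥ max(4.5, 7.26) = 7.26.
This density is strictly decreasing in θ, so the posterior mode lies at the lower boundary of the support.

θ̂_MAP = 7.26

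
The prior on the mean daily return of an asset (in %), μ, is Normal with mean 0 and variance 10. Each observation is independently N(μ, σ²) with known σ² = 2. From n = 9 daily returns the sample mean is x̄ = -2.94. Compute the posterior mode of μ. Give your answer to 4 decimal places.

n = 9, x̄ = -2.94.
For a Normal prior and Normal likelihood with known variance, the posterior is Normal; its mode equals its mean, the precision-weighted average.
Prior precision 1/σ₀² = 1/10 = 0.1; data precision n/σ² = 9/2 = 4.5.
μ̂ = (0.1·0 + 4.5·(-2.94)) / (0.1 + 4.5) = (-13.23)/4.6 = -1323/460 ≈ -2.8761.

μ̂_MAP = -2.8761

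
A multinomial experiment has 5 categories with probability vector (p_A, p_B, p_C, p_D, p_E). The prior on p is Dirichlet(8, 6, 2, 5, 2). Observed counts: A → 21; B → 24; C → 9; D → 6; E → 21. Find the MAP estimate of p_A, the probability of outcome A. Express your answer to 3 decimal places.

MAP estimate of p_A = 0.283

The posterior is Dirichlet(αᵢ + nᵢ) = Dirichlet(29, 30, 11, 11, 23).
For a Dirichlet(a₁,…,a_K) with all aᵢ > 1, the mode has j-th component (aⱼ − 1)/(Σaᵢ − K).
Here Σaᵢ = 104 and K = 5, so p_A = (29 − 1)/(104 − 5) = 28/99 ≈ 0.283.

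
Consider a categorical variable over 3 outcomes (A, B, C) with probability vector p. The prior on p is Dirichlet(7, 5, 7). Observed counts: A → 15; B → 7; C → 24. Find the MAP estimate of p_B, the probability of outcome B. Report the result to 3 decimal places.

The posterior is Dirichlet(αᵢ + nᵢ) = Dirichlet(22, 12, 31).
For a Dirichlet(a₁,…,a_K) with all aᵢ > 1, the mode has j-th component (aⱼ − 1)/(Σaᵢ − K).
Here Σaᵢ = 65 and K = 3, so p_B = (12 − 1)/(65 − 3) = 11/62 ≈ 0.177.

MAP estimate of p_B = 0.177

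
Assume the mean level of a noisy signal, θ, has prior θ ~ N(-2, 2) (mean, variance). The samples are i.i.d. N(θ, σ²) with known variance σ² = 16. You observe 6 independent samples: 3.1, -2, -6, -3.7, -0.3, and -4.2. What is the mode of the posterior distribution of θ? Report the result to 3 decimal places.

θ̂_MAP = -2.079

n = 6; x̄ = (3.1 + (-2) + (-6) + (-3.7) + (-0.3) + (-4.2))/6 = -13.1/6 = -131/60 ≈ -2.1833.
For a Normal prior and Normal likelihood with known variance, the posterior is Normal; its mode equals its mean, the precision-weighted average.
Prior precision 1/σ₀² = 1/2 = 0.5; data precision n/σ² = 6/16 = 0.375.
θ̂ = (0.5·(-2) + 0.375·(-131/60)) / (0.5 + 0.375) = (-1.81875)/0.875 = -291/140 ≈ -2.079.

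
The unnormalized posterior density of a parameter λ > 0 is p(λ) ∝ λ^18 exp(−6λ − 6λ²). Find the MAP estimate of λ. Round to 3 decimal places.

λ̂_MAP = 1.000

ℓ'(λ) = 18/λ − 6 − 12λ. Setting this to zero and multiplying by λ: 12λ² + 6λ − 18 = 0.
λ = (−6 + √(6² + 4·12·18)) / (2·12) = (−6 + √900) / 24 = (−6 + 30)/24 = 1.
ℓ''(λ) = −18/λ² − 12 < 0, confirming a maximum.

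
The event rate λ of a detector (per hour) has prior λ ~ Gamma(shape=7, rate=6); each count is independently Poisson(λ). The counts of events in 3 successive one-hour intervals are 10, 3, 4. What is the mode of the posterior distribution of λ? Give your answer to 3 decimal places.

Σxᵢ = 10+3+4 = 17, with n = 3.
Posterior ∝ λ^6e^(−6λ) · λ^17e^(−3λ) = λ^23e^(−9λ), i.e. Gamma(shape=24, rate=9).
The mode of a Gamma(a, b) with a ≥ 1 (shape–rate) is (a−1)/b = 23/9 ≈ 2.556.

λ̂_MAP = 2.556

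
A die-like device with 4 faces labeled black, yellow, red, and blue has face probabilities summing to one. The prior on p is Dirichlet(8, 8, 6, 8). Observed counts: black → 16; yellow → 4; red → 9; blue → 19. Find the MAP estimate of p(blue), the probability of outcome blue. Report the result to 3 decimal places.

The posterior is Dirichlet(αᵢ + nᵢ) = Dirichlet(24, 12, 15, 27).
For a Dirichlet(a₁,…,a_K) with all aᵢ > 1, the mode has j-th component (aⱼ − 1)/(Σaᵢ − K).
Here Σaᵢ = 78 and K = 4, so p(blue) = (27 − 1)/(78 − 4) = 26/74 ≈ 0.351.

MAP estimate of p(blue) = 0.351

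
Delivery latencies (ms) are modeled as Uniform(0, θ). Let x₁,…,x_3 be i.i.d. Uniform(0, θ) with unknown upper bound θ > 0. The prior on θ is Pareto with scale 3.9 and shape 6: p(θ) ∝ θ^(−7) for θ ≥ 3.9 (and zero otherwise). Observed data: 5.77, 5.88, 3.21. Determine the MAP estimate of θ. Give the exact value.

The Uniform(0, θ) likelihood is θ^(−n) for θ ≥ max(xᵢ), zero otherwise. Here max(xᵢ) = 5.88.
Posterior ∝ θ^(−7) · θ^(−3) = θ^(−10) on θ ≥ max(3.9, 5.88) = 5.88.
This density is strictly decreasing in θ, so the posterior mode lies at the lower boundary of the support.

θ̂_MAP = 5.88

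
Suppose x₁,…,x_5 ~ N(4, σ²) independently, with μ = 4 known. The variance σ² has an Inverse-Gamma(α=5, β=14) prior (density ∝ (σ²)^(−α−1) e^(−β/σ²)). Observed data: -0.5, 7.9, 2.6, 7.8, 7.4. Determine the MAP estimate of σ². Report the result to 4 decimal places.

Sum of squared deviations about the known mean: SS = (-0.5−4)² + (7.9−4)² + (2.6−4)² + (7.8−4)² + (7.4−4)² = 63.42.
The Normal likelihood contributes (σ²)^(−n/2) exp(−SS/(2σ²)), so the posterior is Inverse-Gamma(α + n/2, β + SS/2) = Inverse-Gamma(7.5, 45.71).
The mode of Inverse-Gamma(a, b) is b/(a+1) = 45.71/8.5 ≈ 5.3776.

σ̂²_MAP = 5.3776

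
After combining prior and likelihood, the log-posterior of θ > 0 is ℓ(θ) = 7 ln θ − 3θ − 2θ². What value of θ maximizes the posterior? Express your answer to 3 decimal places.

ℓ'(θ) = 7/θ − 3 − 4θ. Setting this to zero and multiplying by θ: 4θ² + 3θ − 7 = 0.
θ = (−3 + √(3² + 4·4·7)) / (2·4) = (−3 + √121) / 8 = (−3 + 11)/8 = 1.
ℓ''(θ) = −7/θ² − 4 < 0, confirming a maximum.

θ̂_MAP = 1.000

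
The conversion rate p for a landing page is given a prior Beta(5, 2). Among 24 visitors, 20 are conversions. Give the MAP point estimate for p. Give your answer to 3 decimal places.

p̂_MAP = 0.828

Prior: Beta(5, 2).
Data: 20 successes in 24 trials. The binomial likelihood contributes p^20(1−p)^4, so the posterior is Beta(5+20, 2+4) = Beta(25, 6).
For Beta(a, b) with a, b > 1 the mode is (a−1)/(a+b−2) = 24/29 ≈ 0.828.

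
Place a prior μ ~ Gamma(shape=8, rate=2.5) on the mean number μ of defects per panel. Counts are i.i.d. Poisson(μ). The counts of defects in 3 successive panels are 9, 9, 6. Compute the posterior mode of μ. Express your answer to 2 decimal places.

Σxᵢ = 9+9+6 = 24, with n = 3.
Posterior ∝ μ^7e^(−2.5μ) · μ^24e^(−3μ) = μ^31e^(−5.5μ), i.e. Gamma(shape=32, rate=5.5).
The mode of a Gamma(a, b) with a ≥ 1 (shape–rate) is (a−1)/b = 31/5.5 ≈ 5.64.

μ̂_MAP = 5.64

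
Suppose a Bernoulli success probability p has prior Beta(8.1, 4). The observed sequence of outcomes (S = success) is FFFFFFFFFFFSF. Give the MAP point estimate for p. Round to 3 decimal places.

Prior: Beta(8.1, 4).
Data: 1 success in 13 trials (from the sequence). The binomial likelihood contributes p(1−p)^12, so the posterior is Beta(8.1+1, 4+12) = Beta(9.1, 16).
For Beta(a, b) with a, b > 1 the mode is (a−1)/(a+b−2) = 8.1/23.1 ≈ 0.351.

p̂_MAP = 0.351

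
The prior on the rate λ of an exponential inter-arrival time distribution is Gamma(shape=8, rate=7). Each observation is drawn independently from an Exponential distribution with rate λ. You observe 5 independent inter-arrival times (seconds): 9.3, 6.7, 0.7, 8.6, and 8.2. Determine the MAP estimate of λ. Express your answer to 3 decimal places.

λ̂_MAP = 0.296

The Exponential(rate=λ) likelihood is ∝ λ^n e^(−λΣtᵢ). Here n = 5 and Σtᵢ = 9.3 + 6.7 + 0.7 + 8.6 + 8.2 = 33.5.
Posterior ∝ λ^7e^(−7λ) · λ^5e^(−33.5λ) = λ^12e^(−40.5λ), i.e. Gamma(13, 40.5).
Mode = (a−1)/b = 12/40.5 ≈ 0.296.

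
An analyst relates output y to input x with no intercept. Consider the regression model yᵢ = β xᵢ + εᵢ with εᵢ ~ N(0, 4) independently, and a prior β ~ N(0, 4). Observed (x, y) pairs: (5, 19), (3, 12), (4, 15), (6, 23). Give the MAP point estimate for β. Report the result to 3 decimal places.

log p(β | y) = −Σ(yᵢ − βxᵢ)²/(2·4) − β²/(2·4) + const.
Setting the derivative to zero: Σxᵢ(yᵢ − βxᵢ)/4 − β/4 = 0, so β = Σxᵢyᵢ / (Σxᵢ² + σ²/τ²).
Σxᵢyᵢ = 5·19 + 3·12 + 4·15 + 6·23 = 329; Σxᵢ² = 86; σ²/τ² = 1.
β̂_MAP = 329 / (86 + 1) = 329/87 ≈ 3.782.

β̂_MAP = 3.782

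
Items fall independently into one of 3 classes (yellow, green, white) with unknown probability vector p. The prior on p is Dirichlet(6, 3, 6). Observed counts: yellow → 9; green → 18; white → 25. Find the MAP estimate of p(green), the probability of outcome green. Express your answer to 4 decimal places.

MAP estimate of p(green) = 0.3125

The posterior is Dirichlet(αᵢ + nᵢ) = Dirichlet(15, 21, 31).
For a Dirichlet(a₁,…,a_K) with all aᵢ > 1, the mode has j-th component (aⱼ − 1)/(Σaᵢ − K).
Here Σaᵢ = 67 and K = 3, so p(green) = (21 − 1)/(67 − 3) = 20/64 ≈ 0.3125.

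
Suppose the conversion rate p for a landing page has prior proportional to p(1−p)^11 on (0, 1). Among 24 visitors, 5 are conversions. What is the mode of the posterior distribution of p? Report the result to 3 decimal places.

p̂_MAP = 0.167

The prior density ∝ p(1−p)^11 is the kernel of Beta(2, 12).
Data: 5 successes in 24 trials. The binomial likelihood contributes p^5(1−p)^19, so the posterior is Beta(2+5, 12+19) = Beta(7, 31).
For Beta(a, b) with a, b > 1 the mode is (a−1)/(a+b−2) = 6/36 ≈ 0.167.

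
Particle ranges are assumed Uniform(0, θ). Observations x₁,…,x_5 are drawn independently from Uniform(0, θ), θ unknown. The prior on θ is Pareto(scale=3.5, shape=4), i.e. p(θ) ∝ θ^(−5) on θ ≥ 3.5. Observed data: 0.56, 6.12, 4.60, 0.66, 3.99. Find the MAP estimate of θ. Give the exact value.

The Uniform(0, θ) likelihood is θ^(−n) for θ ≥ max(xᵢ), zero otherwise. Here max(xᵢ) = 6.12.
Posterior ∝ θ^(−5) · θ^(−5) = θ^(−10) on θ ≥ max(3.5, 6.12) = 6.12.
This density is strictly decreasing in θ, so the posterior mode lies at the lower boundary of the support.

θ̂_MAP = 6.12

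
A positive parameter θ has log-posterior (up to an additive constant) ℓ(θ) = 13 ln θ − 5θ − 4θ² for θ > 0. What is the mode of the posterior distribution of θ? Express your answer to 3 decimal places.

θ̂_MAP = 1.000

ℓ'(θ) = 13/θ − 5 − 8θ. Setting this to zero and multiplying by θ: 8θ² + 5θ − 13 = 0.
θ = (−5 + √(5² + 4·8·13)) / (2·8) = (−5 + √441) / 16 = (−5 + 21)/16 = 1.
ℓ''(θ) = −13/θ² − 8 < 0, confirming a maximum.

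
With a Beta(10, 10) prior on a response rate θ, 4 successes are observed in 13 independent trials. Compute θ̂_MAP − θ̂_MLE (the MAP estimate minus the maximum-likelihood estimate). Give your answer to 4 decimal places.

MAP − MLE = 0.1117

Posterior is Beta(14, 19); MAP = (14−1)/(33−2) = 13/31 ≈ 0.41935.
MLE ignores the prior: θ̂_MLE = k/n = 4/13 ≈ 0.30769.
Difference = 13/31 − 4/13 = 45/403 ≈ 0.1117.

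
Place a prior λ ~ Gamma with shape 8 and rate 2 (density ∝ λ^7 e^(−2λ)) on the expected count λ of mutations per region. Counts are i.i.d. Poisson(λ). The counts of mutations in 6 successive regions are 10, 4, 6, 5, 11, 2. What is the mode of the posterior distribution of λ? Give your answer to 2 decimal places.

λ̂_MAP = 5.63

Σxᵢ = 10+4+6+5+11+2 = 38, with n = 6.
Posterior ∝ λ^7e^(−2λ) · λ^38e^(−6λ) = λ^45e^(−8λ), i.e. Gamma(shape=46, rate=8).
The mode of a Gamma(a, b) with a ≥ 1 (shape–rate) is (a−1)/b = 45/8 ≈ 5.63.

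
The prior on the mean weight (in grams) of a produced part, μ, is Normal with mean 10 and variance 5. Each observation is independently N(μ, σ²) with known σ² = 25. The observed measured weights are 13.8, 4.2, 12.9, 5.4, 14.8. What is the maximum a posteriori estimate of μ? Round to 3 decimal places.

μ̂_MAP = 10.110

n = 5; x̄ = (13.8 + 4.2 + 12.9 + 5.4 + 14.8)/5 = 51.1/5 = 10.22.
For a Normal prior and Normal likelihood with known variance, the posterior is Normal; its mode equals its mean, the precision-weighted average.
Prior precision 1/σ₀² = 1/5 = 0.2; data precision n/σ² = 5/25 = 0.2.
μ̂ = (0.2·10 + 0.2·10.22) / (0.2 + 0.2) = 4.044/0.4 = 10.110.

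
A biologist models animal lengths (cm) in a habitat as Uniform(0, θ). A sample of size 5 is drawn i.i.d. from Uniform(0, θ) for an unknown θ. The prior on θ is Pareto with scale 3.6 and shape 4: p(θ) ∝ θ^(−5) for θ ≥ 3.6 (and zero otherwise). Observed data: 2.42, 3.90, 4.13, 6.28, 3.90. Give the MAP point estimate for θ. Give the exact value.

The Uniform(0, θ) likelihood is θ^(−n) for θ ≥ max(xᵢ), zero otherwise. Here max(xᵢ) = 6.28.
Posterior ∝ θ^(−5) · θ^(−5) = θ^(−10) on θ ≥ max(3.6, 6.28) = 6.28.
This density is strictly decreasing in θ, so the posterior mode lies at the lower boundary of the support.

θ̂_MAP = 6.28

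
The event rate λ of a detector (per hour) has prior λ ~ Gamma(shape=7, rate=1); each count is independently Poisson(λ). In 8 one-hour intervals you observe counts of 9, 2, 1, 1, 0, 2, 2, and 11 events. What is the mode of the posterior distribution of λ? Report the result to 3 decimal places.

λ̂_MAP = 3.778

Σxᵢ = 9+2+1+1+0+2+2+11 = 28, with n = 8.
Posterior ∝ λ^6e^(−1λ) · λ^28e^(−8λ) = λ^34e^(−9λ), i.e. Gamma(shape=35, rate=9).
The mode of a Gamma(a, b) with a ≥ 1 (shape–rate) is (a−1)/b = 34/9 ≈ 3.778.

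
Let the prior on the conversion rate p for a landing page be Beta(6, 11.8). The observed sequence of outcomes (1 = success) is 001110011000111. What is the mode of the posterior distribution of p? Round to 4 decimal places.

Prior: Beta(6, 11.8).
Data: 8 successes in 15 trials (from the sequence). The binomial likelihood contributes p^8(1−p)^7, so the posterior is Beta(6+8, 11.8+7) = Beta(14, 18.8).
For Beta(a, b) with a, b > 1 the mode is (a−1)/(a+b−2) = 13/30.8 ≈ 0.4221.

p̂_MAP = 0.4221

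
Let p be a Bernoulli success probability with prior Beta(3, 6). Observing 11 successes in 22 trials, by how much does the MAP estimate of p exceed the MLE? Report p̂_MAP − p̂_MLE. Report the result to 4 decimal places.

Posterior is Beta(14, 17); MAP = (14−1)/(31−2) = 13/29 ≈ 0.44828.
MLE ignores the prior: p̂_MLE = k/n = 11/22 ≈ 0.50000.
Difference = 13/29 − 11/22 = -3/58 ≈ -0.0517.

MAP − MLE = -0.0517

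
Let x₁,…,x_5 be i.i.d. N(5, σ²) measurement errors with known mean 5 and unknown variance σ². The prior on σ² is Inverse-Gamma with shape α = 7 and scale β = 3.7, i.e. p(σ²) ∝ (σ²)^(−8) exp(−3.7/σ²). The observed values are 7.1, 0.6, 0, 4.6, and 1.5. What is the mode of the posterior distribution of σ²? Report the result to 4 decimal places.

σ̂²_MAP = 3.2657

Sum of squared deviations about the known mean: SS = (7.1−5)² + (0.6−5)² + (0−5)² + (4.6−5)² + (1.5−5)² = 61.18.
The Normal likelihood contributes (σ²)^(−n/2) exp(−SS/(2σ²)), so the posterior is Inverse-Gamma(α + n/2, β + SS/2) = Inverse-Gamma(9.5, 34.29).
The mode of Inverse-Gamma(a, b) is b/(a+1) = 34.29/10.5 ≈ 3.2657.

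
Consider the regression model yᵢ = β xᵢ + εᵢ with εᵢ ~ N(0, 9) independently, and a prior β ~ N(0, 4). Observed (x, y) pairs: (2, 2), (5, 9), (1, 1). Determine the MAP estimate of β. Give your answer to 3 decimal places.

β̂_MAP = 1.550

log p(β | y) = −Σ(yᵢ − βxᵢ)²/(2·9) − β²/(2·4) + const.
Setting the derivative to zero: Σxᵢ(yᵢ − βxᵢ)/9 − β/4 = 0, so β = Σxᵢyᵢ / (Σxᵢ² + σ²/τ²).
Σxᵢyᵢ = 2·2 + 5·9 + 1·1 = 50; Σxᵢ² = 30; σ²/τ² = 2.25.
β̂_MAP = 50 / (30 + 2.25) = 50/32.25 ≈ 1.550.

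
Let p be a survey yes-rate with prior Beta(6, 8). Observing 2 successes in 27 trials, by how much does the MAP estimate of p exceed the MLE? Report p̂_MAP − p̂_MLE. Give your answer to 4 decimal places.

MAP − MLE = 0.1054

Posterior is Beta(8, 33); MAP = (8−1)/(41−2) = 7/39 ≈ 0.17949.
MLE ignores the prior: p̂_MLE = k/n = 2/27 ≈ 0.07407.
Difference = 7/39 − 2/27 = 37/351 ≈ 0.1054.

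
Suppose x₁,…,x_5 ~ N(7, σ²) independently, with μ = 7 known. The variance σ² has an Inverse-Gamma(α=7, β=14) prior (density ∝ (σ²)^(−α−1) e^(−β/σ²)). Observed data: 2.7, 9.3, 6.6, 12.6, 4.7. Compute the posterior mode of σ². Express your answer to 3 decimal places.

Sum of squared deviations about the known mean: SS = (2.7−7)² + (9.3−7)² + (6.6−7)² + (12.6−7)² + (4.7−7)² = 60.59.
The Normal likelihood contributes (σ²)^(−n/2) exp(−SS/(2σ²)), so the posterior is Inverse-Gamma(α + n/2, β + SS/2) = Inverse-Gamma(9.5, 44.295).
The mode of Inverse-Gamma(a, b) is b/(a+1) = 44.295/10.5 ≈ 4.219.

σ̂²_MAP = 4.219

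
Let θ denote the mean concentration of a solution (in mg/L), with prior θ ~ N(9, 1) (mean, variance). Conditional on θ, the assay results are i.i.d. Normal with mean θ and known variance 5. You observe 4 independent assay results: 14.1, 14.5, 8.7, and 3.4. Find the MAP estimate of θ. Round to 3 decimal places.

n = 4; x̄ = (14.1 + 14.5 + 8.7 + 3.4)/4 = 40.7/4 = 10.175.
For a Normal prior and Normal likelihood with known variance, the posterior is Normal; its mode equals its mean, the precision-weighted average.
Prior precision 1/σ₀² = 1/1 = 1; data precision n/σ² = 4/5 = 0.8.
θ̂ = (1·9 + 0.8·10.175) / (1 + 0.8) = 17.14/1.8 = 857/90 ≈ 9.522.

θ̂_MAP = 9.522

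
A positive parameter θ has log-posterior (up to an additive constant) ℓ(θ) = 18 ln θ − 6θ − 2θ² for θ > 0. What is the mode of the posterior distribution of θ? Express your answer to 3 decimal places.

ℓ'(θ) = 18/θ − 6 − 4θ. Setting this to zero and multiplying by θ: 4θ² + 6θ − 18 = 0.
θ = (−6 + √(6² + 4·4·18)) / (2·4) = (−6 + √324) / 8 = (−6 + 18)/8 = 3/2.
ℓ''(θ) = −18/θ² − 4 < 0, confirming a maximum.

θ̂_MAP = 1.500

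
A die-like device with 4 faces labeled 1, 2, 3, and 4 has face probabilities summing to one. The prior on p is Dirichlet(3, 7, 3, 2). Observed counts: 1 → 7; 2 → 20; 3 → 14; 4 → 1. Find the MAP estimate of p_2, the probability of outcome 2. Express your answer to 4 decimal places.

The posterior is Dirichlet(αᵢ + nᵢ) = Dirichlet(10, 27, 17, 3).
For a Dirichlet(a₁,…,a_K) with all aᵢ > 1, the mode has j-th component (aⱼ − 1)/(Σaᵢ − K).
Here Σaᵢ = 57 and K = 4, so p_2 = (27 − 1)/(57 − 4) = 26/53 ≈ 0.4906.

MAP estimate: 0.4906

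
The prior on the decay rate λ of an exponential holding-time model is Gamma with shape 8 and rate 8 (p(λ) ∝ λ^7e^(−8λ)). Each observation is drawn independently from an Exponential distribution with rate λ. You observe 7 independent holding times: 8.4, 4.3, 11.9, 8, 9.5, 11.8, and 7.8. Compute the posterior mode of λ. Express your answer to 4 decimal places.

λ̂_MAP = 0.2009

The Exponential(rate=λ) likelihood is ∝ λ^n e^(−λΣtᵢ). Here n = 7 and Σtᵢ = 8.4 + 4.3 + 11.9 + 8 + 9.5 + 11.8 + 7.8 = 61.7.
Posterior ∝ λ^7e^(−8λ) · λ^7e^(−61.7λ) = λ^14e^(−69.7λ), i.e. Gamma(15, 69.7).
Mode = (a−1)/b = 14/69.7 ≈ 0.2009.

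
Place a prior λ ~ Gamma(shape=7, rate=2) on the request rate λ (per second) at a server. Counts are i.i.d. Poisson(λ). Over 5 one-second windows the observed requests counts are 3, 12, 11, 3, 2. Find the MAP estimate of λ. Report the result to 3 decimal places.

λ̂_MAP = 5.286

Σxᵢ = 3+12+11+3+2 = 31, with n = 5.
Posterior ∝ λ^6e^(−2λ) · λ^31e^(−5λ) = λ^37e^(−7λ), i.e. Gamma(shape=38, rate=7).
The mode of a Gamma(a, b) with a ≥ 1 (shape–rate) is (a−1)/b = 37/7 ≈ 5.286.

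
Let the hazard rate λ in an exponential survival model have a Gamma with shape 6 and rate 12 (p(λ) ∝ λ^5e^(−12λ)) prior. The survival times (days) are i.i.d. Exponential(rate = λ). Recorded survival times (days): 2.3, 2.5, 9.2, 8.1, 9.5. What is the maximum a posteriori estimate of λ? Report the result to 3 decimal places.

λ̂_MAP = 0.229

The Exponential(rate=λ) likelihood is ∝ λ^n e^(−λΣtᵢ). Here n = 5 and Σtᵢ = 2.3 + 2.5 + 9.2 + 8.1 + 9.5 = 31.6.
Posterior ∝ λ^5e^(−12λ) · λ^5e^(−31.6λ) = λ^10e^(−43.6λ), i.e. Gamma(11, 43.6).
Mode = (a−1)/b = 10/43.6 ≈ 0.229.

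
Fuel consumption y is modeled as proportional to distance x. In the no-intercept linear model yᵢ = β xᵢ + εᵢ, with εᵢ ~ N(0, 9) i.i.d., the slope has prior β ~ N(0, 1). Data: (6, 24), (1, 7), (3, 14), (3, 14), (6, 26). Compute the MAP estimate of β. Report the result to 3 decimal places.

log p(β | y) = −Σ(yᵢ − βxᵢ)²/(2·9) − β²/(2·1) + const.
Setting the derivative to zero: Σxᵢ(yᵢ − βxᵢ)/9 − β/1 = 0, so β = Σxᵢyᵢ / (Σxᵢ² + σ²/τ²).
Σxᵢyᵢ = 6·24 + 1·7 + 3·14 + 3·14 + 6·26 = 391; Σxᵢ² = 91; σ²/τ² = 9.
β̂_MAP = 391 / (91 + 9) = 391/100 ≈ 3.910.

β̂_MAP = 3.910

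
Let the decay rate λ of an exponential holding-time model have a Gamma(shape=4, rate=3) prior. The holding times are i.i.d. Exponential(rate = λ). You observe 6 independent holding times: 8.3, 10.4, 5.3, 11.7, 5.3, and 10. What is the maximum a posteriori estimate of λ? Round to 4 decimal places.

The Exponential(rate=λ) likelihood is ∝ λ^n e^(−λΣtᵢ). Here n = 6 and Σtᵢ = 8.3 + 10.4 + 5.3 + 11.7 + 5.3 + 10 = 51.
Posterior ∝ λ^3e^(−3λ) · λ^6e^(−51λ) = λ^9e^(−54λ), i.e. Gamma(10, 54).
Mode = (a−1)/b = 9/54 ≈ 0.1667.

λ̂_MAP = 0.1667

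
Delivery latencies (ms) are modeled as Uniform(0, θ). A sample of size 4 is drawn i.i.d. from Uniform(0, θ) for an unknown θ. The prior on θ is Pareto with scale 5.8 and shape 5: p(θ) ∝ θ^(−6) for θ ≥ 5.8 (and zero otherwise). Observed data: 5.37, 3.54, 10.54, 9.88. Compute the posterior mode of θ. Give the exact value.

θ̂_MAP = 10.54

The Uniform(0, θ) likelihood is θ^(−n) for θ ≥ max(xᵢ), zero otherwise. Here max(xᵢ) = 10.54.
Posterior ∝ θ^(−6) · θ^(−4) = θ^(−10) on θ ≥ max(5.8, 10.54) = 10.54.
This density is strictly decreasing in θ, so the posterior mode lies at the lower boundary of the support.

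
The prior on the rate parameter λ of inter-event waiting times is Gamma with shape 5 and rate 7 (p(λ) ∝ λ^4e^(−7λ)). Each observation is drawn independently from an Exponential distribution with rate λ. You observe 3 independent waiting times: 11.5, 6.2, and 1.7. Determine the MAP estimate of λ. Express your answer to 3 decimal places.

The Exponential(rate=λ) likelihood is ∝ λ^n e^(−λΣtᵢ). Here n = 3 and Σtᵢ = 11.5 + 6.2 + 1.7 = 19.4.
Posterior ∝ λ^4e^(−7λ) · λ^3e^(−19.4λ) = λ^7e^(−26.4λ), i.e. Gamma(8, 26.4).
Mode = (a−1)/b = 7/26.4 ≈ 0.265.

λ̂_MAP = 0.265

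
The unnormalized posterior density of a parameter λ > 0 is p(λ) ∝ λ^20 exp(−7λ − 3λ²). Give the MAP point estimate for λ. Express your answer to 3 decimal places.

λ̂_MAP = 1.333

ℓ'(λ) = 20/λ − 7 − 6λ. Setting this to zero and multiplying by λ: 6λ² + 7λ − 20 = 0.
λ = (−7 + √(7² + 4·6·20)) / (2·6) = (−7 + √529) / 12 = (−7 + 23)/12 = 4/3.
ℓ''(λ) = −20/λ² − 6 < 0, confirming a maximum.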